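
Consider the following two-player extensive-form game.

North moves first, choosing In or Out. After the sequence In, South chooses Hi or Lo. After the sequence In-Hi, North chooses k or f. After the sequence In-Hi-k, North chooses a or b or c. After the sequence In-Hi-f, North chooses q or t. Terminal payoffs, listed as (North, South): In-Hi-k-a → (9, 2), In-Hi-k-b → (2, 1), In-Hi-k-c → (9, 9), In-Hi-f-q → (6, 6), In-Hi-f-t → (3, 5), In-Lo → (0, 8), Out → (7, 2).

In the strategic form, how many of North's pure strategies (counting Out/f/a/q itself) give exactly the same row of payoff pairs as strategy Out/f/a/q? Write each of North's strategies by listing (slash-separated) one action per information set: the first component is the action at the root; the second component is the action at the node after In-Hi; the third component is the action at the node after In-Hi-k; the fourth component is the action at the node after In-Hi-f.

Row for Out/f/a/q (columns Hi, Lo): (7,2) (7,2).
Under Out/f/a/q, North's choice at the node after In-Hi and at the node after In-Hi-k and at the node after In-Hi-f can never be reached regardless of what South does, so varying those choices leaves every outcome unchanged.
Holding the reachable choices fixed and varying the unreachable ones freely already gives 2 × 3 × 2 = 12 equivalent strategies.
No other strategy reproduces this row, so those 12 are the full class: Out/k/a/q, Out/k/a/t, Out/k/b/q, Out/k/b/t, Out/k/c/q, Out/k/c/t, Out/f/a/q, Out/f/a/t, Out/f/b/q, Out/f/b/t, Out/f/c/q, Out/f/c/t.

12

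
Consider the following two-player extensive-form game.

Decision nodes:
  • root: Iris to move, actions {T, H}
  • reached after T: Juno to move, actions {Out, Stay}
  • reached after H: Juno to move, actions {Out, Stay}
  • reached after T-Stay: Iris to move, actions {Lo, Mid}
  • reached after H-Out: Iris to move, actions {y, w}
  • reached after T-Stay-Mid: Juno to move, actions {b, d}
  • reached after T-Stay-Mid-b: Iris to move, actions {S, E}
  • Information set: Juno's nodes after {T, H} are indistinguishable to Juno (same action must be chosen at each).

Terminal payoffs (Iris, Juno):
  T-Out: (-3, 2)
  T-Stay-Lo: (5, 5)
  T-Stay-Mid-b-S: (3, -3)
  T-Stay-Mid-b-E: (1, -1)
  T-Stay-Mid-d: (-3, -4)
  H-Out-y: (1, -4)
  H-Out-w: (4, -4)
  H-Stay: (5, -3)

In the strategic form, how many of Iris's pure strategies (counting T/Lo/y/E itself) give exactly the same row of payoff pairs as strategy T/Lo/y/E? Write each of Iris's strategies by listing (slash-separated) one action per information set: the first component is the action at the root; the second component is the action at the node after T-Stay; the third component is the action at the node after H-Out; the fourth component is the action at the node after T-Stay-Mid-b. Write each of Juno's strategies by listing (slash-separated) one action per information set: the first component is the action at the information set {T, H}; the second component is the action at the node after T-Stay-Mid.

Row for T/Lo/y/E (columns Out/b, Out/d, Stay/b, Stay/d): (-3,2) (-3,2) (5,5) (5,5).
Under T/Lo/y/E, Iris's choice at the node after H-Out and at the node after T-Stay-Mid-b can never be reached regardless of what Juno does, so varying those choices leaves every outcome unchanged.
Holding the reachable choices fixed and varying the unreachable ones freely already gives 2 × 2 = 4 equivalent strategies.
No other strategy reproduces this row, so those 4 are the full class: T/Lo/y/S, T/Lo/y/E, T/Lo/w/S, T/Lo/w/E.

4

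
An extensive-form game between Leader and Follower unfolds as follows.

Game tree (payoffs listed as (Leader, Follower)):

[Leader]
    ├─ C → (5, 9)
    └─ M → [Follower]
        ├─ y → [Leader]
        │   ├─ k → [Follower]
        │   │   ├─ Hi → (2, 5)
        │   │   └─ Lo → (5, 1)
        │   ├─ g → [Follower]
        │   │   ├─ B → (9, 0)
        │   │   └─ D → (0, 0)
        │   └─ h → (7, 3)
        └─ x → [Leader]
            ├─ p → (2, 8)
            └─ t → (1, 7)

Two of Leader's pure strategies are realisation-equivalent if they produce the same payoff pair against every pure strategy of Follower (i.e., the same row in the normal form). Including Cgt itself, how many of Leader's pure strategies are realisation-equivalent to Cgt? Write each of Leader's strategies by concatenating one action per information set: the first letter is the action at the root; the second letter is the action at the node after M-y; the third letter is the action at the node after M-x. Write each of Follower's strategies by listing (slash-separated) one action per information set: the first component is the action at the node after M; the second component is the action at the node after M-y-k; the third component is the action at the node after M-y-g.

6

Row for Cgt (columns y/Hi/B, y/Hi/D, y/Lo/B, y/Lo/D, x/Hi/B, x/Hi/D, x/Lo/B, x/Lo/D): (5,9) (5,9) (5,9) (5,9) (5,9) (5,9) (5,9) (5,9).
Under Cgt, Leader's choice at the node after M-y and at the node after M-x can never be reached regardless of what Follower does, so varying those choices leaves every outcome unchanged.
Holding the reachable choices fixed and varying the unreachable ones freely already gives 3 × 2 = 6 equivalent strategies.
No other strategy reproduces this row, so those 6 are the full class: Ckp, Ckt, Cgp, Cgt, Chp, Cht.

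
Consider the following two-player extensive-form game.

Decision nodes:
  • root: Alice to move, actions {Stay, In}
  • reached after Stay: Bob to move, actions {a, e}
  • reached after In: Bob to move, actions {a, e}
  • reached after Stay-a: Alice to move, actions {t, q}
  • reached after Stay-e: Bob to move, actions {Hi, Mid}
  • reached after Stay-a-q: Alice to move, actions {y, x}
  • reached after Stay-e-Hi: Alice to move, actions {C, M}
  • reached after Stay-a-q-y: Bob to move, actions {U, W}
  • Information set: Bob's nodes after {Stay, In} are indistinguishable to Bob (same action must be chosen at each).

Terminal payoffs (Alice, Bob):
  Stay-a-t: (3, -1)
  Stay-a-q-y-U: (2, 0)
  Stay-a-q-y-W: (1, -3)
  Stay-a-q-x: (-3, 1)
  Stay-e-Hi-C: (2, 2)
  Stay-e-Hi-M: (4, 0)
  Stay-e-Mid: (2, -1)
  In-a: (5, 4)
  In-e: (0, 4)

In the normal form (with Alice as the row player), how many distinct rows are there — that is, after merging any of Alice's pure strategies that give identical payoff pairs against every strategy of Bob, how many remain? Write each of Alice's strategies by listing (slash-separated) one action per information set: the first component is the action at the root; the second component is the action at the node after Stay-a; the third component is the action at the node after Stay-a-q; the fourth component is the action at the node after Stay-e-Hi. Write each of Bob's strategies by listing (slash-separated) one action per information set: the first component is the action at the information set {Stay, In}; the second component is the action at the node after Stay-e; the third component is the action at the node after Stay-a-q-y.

7

Alice has 16 pure strategies: Stay/t/y/C, Stay/t/y/M, Stay/t/x/C, Stay/t/x/M, Stay/q/y/C, Stay/q/y/M, Stay/q/x/C, Stay/q/x/M, In/t/y/C, In/t/y/M, In/t/x/C, In/t/x/M, In/q/y/C, In/q/y/M, In/q/x/C, In/q/x/M. Columns: a/Hi/U, a/Hi/W, a/Mid/U, a/Mid/W, e/Hi/U, e/Hi/W, e/Mid/U, e/Mid/W.
{Stay/t/y/C, Stay/t/x/C} → row (3,-1) (3,-1) (3,-1) (3,-1) (2,2) (2,2) (2,-1) (2,-1)
{Stay/t/y/M, Stay/t/x/M} → row (3,-1) (3,-1) (3,-1) (3,-1) (4,0) (4,0) (2,-1) (2,-1)
{Stay/q/y/C} → row (2,0) (1,-3) (2,0) (1,-3) (2,2) (2,2) (2,-1) (2,-1)
{Stay/q/y/M} → row (2,0) (1,-3) (2,0) (1,-3) (4,0) (4,0) (2,-1) (2,-1)
{Stay/q/x/C} → row (-3,1) (-3,1) (-3,1) (-3,1) (2,2) (2,2) (2,-1) (2,-1)
{Stay/q/x/M} → row (-3,1) (-3,1) (-3,1) (-3,1) (4,0) (4,0) (2,-1) (2,-1)
{In/t/y/C, In/t/y/M, In/t/x/C, In/t/x/M, In/q/y/C, In/q/y/M, In/q/x/C, In/q/x/M} → row (5,4) (5,4) (5,4) (5,4) (0,4) (0,4) (0,4) (0,4)
That's 7 distinct rows out of 16 strategies.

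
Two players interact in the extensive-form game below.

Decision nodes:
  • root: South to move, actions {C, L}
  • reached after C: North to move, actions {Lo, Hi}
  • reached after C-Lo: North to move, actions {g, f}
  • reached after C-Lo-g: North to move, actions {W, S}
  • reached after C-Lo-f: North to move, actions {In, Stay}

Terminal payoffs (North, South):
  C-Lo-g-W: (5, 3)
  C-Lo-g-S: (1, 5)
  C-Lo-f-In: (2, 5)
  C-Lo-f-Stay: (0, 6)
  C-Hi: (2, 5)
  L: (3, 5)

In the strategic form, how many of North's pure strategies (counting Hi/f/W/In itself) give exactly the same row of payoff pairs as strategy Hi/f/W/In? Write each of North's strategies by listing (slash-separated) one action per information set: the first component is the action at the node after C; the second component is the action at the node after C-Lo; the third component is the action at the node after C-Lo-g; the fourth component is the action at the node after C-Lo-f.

10

Row for Hi/f/W/In (columns C, L): (2,5) (3,5).
Under Hi/f/W/In, North's choice at the node after C-Lo and at the node after C-Lo-g and at the node after C-Lo-f can never be reached regardless of what South does, so varying those choices leaves every outcome unchanged.
Holding the reachable choices fixed and varying the unreachable ones freely already gives 2 × 2 × 2 = 8 equivalent strategies.
Checking the remaining rows, Lo/f/W/In, Lo/f/S/In also happen to give the same payoffs in every column, bringing the total to 10: Lo/f/W/In, Lo/f/S/In, Hi/g/W/In, Hi/g/W/Stay, Hi/g/S/In, Hi/g/S/Stay, Hi/f/W/In, Hi/f/W/Stay, Hi/f/S/In, Hi/f/S/Stay.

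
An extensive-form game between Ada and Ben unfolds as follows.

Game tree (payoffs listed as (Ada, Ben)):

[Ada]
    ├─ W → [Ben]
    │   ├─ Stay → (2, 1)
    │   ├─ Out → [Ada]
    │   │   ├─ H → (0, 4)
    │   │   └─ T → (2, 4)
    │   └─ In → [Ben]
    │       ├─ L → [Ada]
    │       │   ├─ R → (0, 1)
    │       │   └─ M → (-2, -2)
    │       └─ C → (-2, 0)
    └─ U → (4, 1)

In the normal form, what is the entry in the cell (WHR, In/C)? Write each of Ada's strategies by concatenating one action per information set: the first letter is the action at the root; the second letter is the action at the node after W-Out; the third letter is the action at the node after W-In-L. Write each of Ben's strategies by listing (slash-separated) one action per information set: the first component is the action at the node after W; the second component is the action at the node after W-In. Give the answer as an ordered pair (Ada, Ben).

Trace the play path from the root:
  Ada plays W
  Ben plays In at [W]
  Ben plays C at [W-In]
→ terminal payoff (-2, 0).
(Ada's choice at the node after W-Out is never reached on this path, so it doesn't affect the outcome.)

(-2, 0)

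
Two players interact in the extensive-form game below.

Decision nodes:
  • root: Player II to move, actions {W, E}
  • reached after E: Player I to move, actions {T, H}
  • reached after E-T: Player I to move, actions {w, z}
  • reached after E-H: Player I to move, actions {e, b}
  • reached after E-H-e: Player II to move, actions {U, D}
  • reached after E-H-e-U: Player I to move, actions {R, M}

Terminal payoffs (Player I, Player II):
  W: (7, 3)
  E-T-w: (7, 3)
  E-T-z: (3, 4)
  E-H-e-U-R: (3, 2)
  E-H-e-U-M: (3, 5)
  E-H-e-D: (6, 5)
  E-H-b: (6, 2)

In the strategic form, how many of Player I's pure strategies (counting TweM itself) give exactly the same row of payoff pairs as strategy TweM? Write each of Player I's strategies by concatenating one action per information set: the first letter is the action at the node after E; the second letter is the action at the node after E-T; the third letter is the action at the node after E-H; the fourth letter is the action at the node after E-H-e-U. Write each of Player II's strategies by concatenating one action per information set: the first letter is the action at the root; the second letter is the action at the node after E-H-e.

4

Row for TweM (columns WU, WD, EU, ED): (7,3) (7,3) (7,3) (7,3).
Under TweM, Player I's choice at the node after E-H and at the node after E-H-e-U can never be reached regardless of what Player II does, so varying those choices leaves every outcome unchanged.
Holding the reachable choices fixed and varying the unreachable ones freely already gives 2 × 2 = 4 equivalent strategies.
No other strategy reproduces this row, so those 4 are the full class: TweR, TweM, TwbR, TwbM.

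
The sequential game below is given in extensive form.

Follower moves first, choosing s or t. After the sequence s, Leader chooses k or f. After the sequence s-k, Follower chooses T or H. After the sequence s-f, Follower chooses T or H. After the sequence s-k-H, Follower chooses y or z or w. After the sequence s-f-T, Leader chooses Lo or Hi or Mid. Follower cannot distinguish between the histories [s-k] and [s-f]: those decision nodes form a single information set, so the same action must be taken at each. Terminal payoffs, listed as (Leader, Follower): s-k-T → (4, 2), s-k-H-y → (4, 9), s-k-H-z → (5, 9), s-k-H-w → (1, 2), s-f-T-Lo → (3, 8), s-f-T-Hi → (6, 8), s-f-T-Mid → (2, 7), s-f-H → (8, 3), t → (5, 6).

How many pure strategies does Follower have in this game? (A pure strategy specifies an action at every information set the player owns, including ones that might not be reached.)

12

Follower owns the root with actions {s, t} — two choices.
Follower owns the information set {s-k, s-f} with actions {T, H} — two choices.
Follower owns the node after s-k-H with actions {y, z, w} — three choices.
A pure strategy fixes one action at each information set independently, so the count is the product 2 × 2 × 3 = 12.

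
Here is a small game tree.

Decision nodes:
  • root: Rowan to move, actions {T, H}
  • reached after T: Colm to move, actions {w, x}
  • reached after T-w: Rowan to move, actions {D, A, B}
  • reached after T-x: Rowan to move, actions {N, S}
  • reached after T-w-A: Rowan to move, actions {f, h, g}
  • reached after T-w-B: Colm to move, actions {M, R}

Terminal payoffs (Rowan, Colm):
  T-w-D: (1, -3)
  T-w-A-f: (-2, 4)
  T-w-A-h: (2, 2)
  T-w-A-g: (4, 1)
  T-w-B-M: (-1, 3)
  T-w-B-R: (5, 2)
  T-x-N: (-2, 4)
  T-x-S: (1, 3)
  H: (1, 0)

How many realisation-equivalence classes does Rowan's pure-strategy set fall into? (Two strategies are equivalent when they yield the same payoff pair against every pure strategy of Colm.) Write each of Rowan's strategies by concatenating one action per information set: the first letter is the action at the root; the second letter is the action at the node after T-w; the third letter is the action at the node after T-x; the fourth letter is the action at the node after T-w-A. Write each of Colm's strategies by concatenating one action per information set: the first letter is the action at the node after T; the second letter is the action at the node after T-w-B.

Rowan has 36 pure strategies: TDNf, TDNh, TDNg, TDSf, TDSh, TDSg, TANf, TANh, TANg, TASf, TASh, TASg, TBNf, TBNh, TBNg, TBSf, TBSh, TBSg, HDNf, HDNh, HDNg, HDSf, HDSh, HDSg, HANf, HANh, HANg, HASf, HASh, HASg, HBNf, HBNh, HBNg, HBSf, HBSh, HBSg. Columns: wM, wR, xM, xR.
{TDNf, TDNh, TDNg} → row (1,-3) (1,-3) (-2,4) (-2,4)
{TDSf, TDSh, TDSg} → row (1,-3) (1,-3) (1,3) (1,3)
{TANf} → row (-2,4) (-2,4) (-2,4) (-2,4)
{TANh} → row (2,2) (2,2) (-2,4) (-2,4)
{TANg} → row (4,1) (4,1) (-2,4) (-2,4)
{TASf} → row (-2,4) (-2,4) (1,3) (1,3)
{TASh} → row (2,2) (2,2) (1,3) (1,3)
{TASg} → row (4,1) (4,1) (1,3) (1,3)
{TBNf, TBNh, TBNg} → row (-1,3) (5,2) (-2,4) (-2,4)
{TBSf, TBSh, TBSg} → row (-1,3) (5,2) (1,3) (1,3)
{HDNf, HDNh, HDNg, HDSf, HDSh, HDSg, HANf, HANh, HANg, HASf, HASh, HASg, HBNf, HBNh, HBNg, HBSf, HBSh, HBSg} → row (1,0) (1,0) (1,0) (1,0)
That's 11 distinct rows out of 36 strategies.

11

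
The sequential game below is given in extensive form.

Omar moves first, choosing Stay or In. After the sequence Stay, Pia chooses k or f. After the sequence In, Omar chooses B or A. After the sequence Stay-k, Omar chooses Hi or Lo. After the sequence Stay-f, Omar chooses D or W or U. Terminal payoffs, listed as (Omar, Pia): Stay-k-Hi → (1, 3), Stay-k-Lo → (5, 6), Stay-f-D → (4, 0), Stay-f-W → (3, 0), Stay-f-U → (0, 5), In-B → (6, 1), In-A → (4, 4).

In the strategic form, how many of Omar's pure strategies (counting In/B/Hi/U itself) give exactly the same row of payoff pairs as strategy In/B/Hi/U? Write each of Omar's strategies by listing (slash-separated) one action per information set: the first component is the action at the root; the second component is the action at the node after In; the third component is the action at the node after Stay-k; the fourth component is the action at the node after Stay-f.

6

Row for In/B/Hi/U (columns k, f): (6,1) (6,1).
Under In/B/Hi/U, Omar's choice at the node after Stay-k and at the node after Stay-f can never be reached regardless of what Pia does, so varying those choices leaves every outcome unchanged.
Holding the reachable choices fixed and varying the unreachable ones freely already gives 2 × 3 = 6 equivalent strategies.
No other strategy reproduces this row, so those 6 are the full class: In/B/Hi/D, In/B/Hi/W, In/B/Hi/U, In/B/Lo/D, In/B/Lo/W, In/B/Lo/U.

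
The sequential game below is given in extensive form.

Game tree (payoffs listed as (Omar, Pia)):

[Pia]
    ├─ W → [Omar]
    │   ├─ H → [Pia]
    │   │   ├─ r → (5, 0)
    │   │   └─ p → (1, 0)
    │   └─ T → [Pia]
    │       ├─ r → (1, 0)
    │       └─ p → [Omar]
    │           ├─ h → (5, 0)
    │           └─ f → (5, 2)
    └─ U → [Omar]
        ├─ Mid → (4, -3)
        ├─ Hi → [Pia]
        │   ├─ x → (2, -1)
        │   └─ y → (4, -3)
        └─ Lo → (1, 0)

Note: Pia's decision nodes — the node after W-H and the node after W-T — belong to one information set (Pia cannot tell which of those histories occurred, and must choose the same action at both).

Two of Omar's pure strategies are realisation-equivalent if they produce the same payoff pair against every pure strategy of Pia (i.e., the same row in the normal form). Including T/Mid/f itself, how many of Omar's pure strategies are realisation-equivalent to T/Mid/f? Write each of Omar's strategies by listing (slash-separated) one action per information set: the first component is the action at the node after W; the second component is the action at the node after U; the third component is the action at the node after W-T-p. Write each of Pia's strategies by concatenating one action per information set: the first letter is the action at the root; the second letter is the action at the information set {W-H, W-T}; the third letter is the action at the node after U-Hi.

Row for T/Mid/f (columns Wrx, Wry, Wpx, Wpy, Urx, Ury, Upx, Upy): (1,0) (1,0) (5,2) (5,2) (4,-3) (4,-3) (4,-3) (4,-3).
Every one of Omar's information sets is on the play path for some reply by Pia when Omar follows T/Mid/f.
Changing the action at any of them therefore changes at least one column, so only T/Mid/f itself gives this row.

1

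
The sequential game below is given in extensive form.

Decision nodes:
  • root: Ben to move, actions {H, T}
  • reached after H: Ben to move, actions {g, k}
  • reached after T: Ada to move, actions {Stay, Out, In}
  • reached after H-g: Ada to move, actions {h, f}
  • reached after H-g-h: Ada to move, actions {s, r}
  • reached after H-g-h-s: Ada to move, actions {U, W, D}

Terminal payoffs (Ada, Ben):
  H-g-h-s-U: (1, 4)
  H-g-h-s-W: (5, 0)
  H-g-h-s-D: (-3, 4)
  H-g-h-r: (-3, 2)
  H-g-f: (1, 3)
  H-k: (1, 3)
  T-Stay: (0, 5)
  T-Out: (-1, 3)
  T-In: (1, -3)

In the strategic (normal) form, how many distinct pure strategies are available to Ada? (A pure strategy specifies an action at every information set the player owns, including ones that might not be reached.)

Ada owns the node after T with actions {Stay, Out, In} — three choices.
Ada owns the node after H-g with actions {h, f} — two choices.
Ada owns the node after H-g-h with actions {s, r} — two choices.
Ada owns the node after H-g-h-s with actions {U, W, D} — three choices.
A pure strategy fixes one action at each information set independently, so the count is the product 3 × 2 × 2 × 3 = 36.

36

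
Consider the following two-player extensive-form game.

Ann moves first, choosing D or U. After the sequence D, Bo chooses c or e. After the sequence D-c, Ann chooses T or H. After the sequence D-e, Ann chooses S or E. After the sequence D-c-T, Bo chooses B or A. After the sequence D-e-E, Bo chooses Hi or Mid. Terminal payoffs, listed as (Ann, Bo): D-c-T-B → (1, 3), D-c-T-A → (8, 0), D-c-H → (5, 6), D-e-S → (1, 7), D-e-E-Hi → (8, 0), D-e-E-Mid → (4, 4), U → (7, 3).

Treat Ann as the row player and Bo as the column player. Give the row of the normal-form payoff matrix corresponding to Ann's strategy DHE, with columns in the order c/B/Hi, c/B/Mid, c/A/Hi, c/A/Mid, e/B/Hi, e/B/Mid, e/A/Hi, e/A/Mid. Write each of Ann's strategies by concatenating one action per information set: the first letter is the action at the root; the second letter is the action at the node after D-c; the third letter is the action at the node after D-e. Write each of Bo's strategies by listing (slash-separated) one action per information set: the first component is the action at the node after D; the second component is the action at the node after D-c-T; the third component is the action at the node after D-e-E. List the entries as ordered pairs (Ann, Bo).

vs c/B/Hi: Ann plays D → Bo plays c at [D] → Ann plays H at [D-c] → (5, 6)
vs c/B/Mid: Ann plays D → Bo plays c at [D] → Ann plays H at [D-c] → (5, 6)
vs c/A/Hi: Ann plays D → Bo plays c at [D] → Ann plays H at [D-c] → (5, 6)
vs c/A/Mid: Ann plays D → Bo plays c at [D] → Ann plays H at [D-c] → (5, 6)
vs e/B/Hi: Ann plays D → Bo plays e at [D] → Ann plays E at [D-e] → Bo plays Hi at [D-e-E] → (8, 0)
vs e/B/Mid: Ann plays D → Bo plays e at [D] → Ann plays E at [D-e] → Bo plays Mid at [D-e-E] → (4, 4)
vs e/A/Hi: Ann plays D → Bo plays e at [D] → Ann plays E at [D-e] → Bo plays Hi at [D-e-E] → (8, 0)
vs e/A/Mid: Ann plays D → Bo plays e at [D] → Ann plays E at [D-e] → Bo plays Mid at [D-e-E] → (4, 4)

(5,6) (5,6) (5,6) (5,6) (8,0) (4,4) (8,0) (4,4)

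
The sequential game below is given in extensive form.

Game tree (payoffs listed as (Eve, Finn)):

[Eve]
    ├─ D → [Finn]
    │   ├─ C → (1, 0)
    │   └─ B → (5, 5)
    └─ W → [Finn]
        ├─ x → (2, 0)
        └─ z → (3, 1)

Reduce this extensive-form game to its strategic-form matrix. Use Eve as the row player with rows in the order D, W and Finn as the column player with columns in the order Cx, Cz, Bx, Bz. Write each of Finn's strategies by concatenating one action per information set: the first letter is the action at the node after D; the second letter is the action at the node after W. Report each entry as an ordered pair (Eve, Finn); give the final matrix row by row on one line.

D: (1,0) (1,0) (5,5) (5,5) | W: (2,0) (3,1) (2,0) (3,1)

           Cx       Cz       Bx       Bz
   D    (1,0)    (1,0)    (5,5)    (5,5)
   W    (2,0)    (3,1)    (2,0)    (3,1)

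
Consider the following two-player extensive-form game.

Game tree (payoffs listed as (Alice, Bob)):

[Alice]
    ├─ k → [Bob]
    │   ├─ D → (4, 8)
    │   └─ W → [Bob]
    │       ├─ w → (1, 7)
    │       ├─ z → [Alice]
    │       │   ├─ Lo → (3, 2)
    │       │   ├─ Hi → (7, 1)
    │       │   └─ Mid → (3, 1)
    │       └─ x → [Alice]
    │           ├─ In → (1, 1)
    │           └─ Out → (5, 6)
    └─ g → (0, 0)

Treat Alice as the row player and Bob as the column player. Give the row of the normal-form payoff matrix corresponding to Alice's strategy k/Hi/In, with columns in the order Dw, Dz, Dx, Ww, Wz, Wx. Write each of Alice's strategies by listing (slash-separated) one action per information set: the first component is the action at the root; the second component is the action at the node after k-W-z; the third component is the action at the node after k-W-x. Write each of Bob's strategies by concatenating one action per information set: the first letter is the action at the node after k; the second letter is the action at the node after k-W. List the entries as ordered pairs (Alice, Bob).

vs Dw: Alice plays k → Bob plays D at [k] → (4, 8)
vs Dz: Alice plays k → Bob plays D at [k] → (4, 8)
vs Dx: Alice plays k → Bob plays D at [k] → (4, 8)
vs Ww: Alice plays k → Bob plays W at [k] → Bob plays w at [k-W] → (1, 7)
vs Wz: Alice plays k → Bob plays W at [k] → Bob plays z at [k-W] → Alice plays Hi at [k-W-z] → (7, 1)
vs Wx: Alice plays k → Bob plays W at [k] → Bob plays x at [k-W] → Alice plays In at [k-W-x] → (1, 1)

(4,8) (4,8) (4,8) (1,7) (7,1) (1,1)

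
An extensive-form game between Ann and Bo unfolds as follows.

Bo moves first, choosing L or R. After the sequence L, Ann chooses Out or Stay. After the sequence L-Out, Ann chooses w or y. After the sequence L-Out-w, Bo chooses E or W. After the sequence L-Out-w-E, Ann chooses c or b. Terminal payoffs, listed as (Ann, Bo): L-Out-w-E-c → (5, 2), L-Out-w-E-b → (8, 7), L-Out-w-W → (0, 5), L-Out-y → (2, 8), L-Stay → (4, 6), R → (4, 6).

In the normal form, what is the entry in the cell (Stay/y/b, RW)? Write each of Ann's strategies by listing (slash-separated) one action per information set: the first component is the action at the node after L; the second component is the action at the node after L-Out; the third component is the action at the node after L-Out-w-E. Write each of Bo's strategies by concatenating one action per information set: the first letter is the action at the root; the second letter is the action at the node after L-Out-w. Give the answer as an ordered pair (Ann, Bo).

Trace the play path from the root:
  Bo plays R
→ terminal payoff (4, 6).
(Ann's choice at the node after L is never reached on this path, so it doesn't affect the outcome.)

(4, 6)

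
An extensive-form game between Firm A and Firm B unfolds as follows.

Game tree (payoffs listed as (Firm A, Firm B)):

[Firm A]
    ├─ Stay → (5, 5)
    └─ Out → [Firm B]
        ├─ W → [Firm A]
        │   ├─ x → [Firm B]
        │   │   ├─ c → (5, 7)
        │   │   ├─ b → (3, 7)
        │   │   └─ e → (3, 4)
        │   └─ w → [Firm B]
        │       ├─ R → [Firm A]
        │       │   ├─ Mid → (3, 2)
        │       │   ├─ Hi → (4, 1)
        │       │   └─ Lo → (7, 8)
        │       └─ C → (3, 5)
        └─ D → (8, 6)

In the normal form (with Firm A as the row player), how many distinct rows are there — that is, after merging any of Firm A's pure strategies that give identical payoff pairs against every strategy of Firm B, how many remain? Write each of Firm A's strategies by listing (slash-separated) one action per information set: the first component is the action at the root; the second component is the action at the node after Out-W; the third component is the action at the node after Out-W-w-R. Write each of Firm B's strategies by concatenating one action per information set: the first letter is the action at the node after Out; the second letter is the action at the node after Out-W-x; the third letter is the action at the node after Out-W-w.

Firm A has 12 pure strategies: Stay/x/Mid, Stay/x/Hi, Stay/x/Lo, Stay/w/Mid, Stay/w/Hi, Stay/w/Lo, Out/x/Mid, Out/x/Hi, Out/x/Lo, Out/w/Mid, Out/w/Hi, Out/w/Lo. Columns: WcR, WcC, WbR, WbC, WeR, WeC, DcR, DcC, DbR, DbC, DeR, DeC.
{Stay/x/Mid, Stay/x/Hi, Stay/x/Lo, Stay/w/Mid, Stay/w/Hi, Stay/w/Lo} → row (5,5) (5,5) (5,5) (5,5) (5,5) (5,5) (5,5) (5,5) (5,5) (5,5) (5,5) (5,5)
{Out/x/Mid, Out/x/Hi, Out/x/Lo} → row (5,7) (5,7) (3,7) (3,7) (3,4) (3,4) (8,6) (8,6) (8,6) (8,6) (8,6) (8,6)
{Out/w/Mid} → row (3,2) (3,5) (3,2) (3,5) (3,2) (3,5) (8,6) (8,6) (8,6) (8,6) (8,6) (8,6)
{Out/w/Hi} → row (4,1) (3,5) (4,1) (3,5) (4,1) (3,5) (8,6) (8,6) (8,6) (8,6) (8,6) (8,6)
{Out/w/Lo} → row (7,8) (3,5) (7,8) (3,5) (7,8) (3,5) (8,6) (8,6) (8,6) (8,6) (8,6) (8,6)
That's 5 distinct rows out of 12 strategies.

5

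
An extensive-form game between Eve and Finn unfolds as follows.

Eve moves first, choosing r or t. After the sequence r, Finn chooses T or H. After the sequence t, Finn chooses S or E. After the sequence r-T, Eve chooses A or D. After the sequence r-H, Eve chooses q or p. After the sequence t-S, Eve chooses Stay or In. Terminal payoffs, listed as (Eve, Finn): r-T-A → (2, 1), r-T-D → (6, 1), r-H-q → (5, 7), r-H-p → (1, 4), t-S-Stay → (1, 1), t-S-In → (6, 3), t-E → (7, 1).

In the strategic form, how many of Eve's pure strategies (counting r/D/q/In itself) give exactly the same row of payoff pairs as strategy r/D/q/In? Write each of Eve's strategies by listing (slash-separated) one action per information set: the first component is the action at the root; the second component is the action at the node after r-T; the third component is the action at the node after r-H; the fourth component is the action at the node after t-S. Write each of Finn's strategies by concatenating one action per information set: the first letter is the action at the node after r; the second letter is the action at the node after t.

2

Row for r/D/q/In (columns TS, TE, HS, HE): (6,1) (6,1) (5,7) (5,7).
Under r/D/q/In, Eve's choice at the node after t-S can never be reached regardless of what Finn does, so varying those choices leaves every outcome unchanged.
Holding the reachable choices fixed and varying the unreachable one freely already gives 2 equivalent strategies.
No other strategy reproduces this row, so those 2 are the full class: r/D/q/Stay, r/D/q/In.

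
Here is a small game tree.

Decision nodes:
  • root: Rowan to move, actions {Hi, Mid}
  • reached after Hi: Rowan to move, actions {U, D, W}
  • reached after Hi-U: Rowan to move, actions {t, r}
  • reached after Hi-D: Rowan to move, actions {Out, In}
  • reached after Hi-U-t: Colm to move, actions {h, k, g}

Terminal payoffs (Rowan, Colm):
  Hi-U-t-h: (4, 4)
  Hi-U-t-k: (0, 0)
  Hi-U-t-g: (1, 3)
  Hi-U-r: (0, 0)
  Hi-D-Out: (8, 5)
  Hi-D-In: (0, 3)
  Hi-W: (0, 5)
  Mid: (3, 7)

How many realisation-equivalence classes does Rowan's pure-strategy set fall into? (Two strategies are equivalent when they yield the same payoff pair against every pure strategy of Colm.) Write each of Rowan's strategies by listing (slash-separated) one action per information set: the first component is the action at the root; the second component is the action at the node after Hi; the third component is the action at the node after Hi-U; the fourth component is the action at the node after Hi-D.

6

Rowan has 24 pure strategies: Hi/U/t/Out, Hi/U/t/In, Hi/U/r/Out, Hi/U/r/In, Hi/D/t/Out, Hi/D/t/In, Hi/D/r/Out, Hi/D/r/In, Hi/W/t/Out, Hi/W/t/In, Hi/W/r/Out, Hi/W/r/In, Mid/U/t/Out, Mid/U/t/In, Mid/U/r/Out, Mid/U/r/In, Mid/D/t/Out, Mid/D/t/In, Mid/D/r/Out, Mid/D/r/In, Mid/W/t/Out, Mid/W/t/In, Mid/W/r/Out, Mid/W/r/In. Columns: h, k, g.
{Hi/U/t/Out, Hi/U/t/In} → row (4,4) (0,0) (1,3)
{Hi/U/r/Out, Hi/U/r/In} → row (0,0) (0,0) (0,0)
{Hi/D/t/Out, Hi/D/r/Out} → row (8,5) (8,5) (8,5)
{Hi/D/t/In, Hi/D/r/In} → row (0,3) (0,3) (0,3)
{Hi/W/t/Out, Hi/W/t/In, Hi/W/r/Out, Hi/W/r/In} → row (0,5) (0,5) (0,5)
{Mid/U/t/Out, Mid/U/t/In, Mid/U/r/Out, Mid/U/r/In, Mid/D/t/Out, Mid/D/t/In, Mid/D/r/Out, Mid/D/r/In, Mid/W/t/Out, Mid/W/t/In, Mid/W/r/Out, Mid/W/r/In} → row (3,7) (3,7) (3,7)
That's 6 distinct rows out of 24 strategies.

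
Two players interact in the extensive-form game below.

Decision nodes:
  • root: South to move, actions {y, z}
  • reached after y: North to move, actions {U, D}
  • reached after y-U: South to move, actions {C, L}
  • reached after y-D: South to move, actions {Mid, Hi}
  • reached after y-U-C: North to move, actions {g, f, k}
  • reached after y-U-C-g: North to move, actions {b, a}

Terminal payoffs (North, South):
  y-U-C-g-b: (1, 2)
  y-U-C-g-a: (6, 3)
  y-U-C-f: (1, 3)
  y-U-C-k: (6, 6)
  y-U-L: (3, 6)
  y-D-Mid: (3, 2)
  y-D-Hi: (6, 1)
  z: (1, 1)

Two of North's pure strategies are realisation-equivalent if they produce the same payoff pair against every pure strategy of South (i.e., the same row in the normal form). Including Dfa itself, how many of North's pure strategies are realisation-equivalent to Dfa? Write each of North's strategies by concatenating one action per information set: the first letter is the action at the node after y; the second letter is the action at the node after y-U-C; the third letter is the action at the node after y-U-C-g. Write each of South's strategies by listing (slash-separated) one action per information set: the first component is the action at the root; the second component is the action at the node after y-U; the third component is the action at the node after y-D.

6

Row for Dfa (columns y/C/Mid, y/C/Hi, y/L/Mid, y/L/Hi, z/C/Mid, z/C/Hi, z/L/Mid, z/L/Hi): (3,2) (6,1) (3,2) (6,1) (1,1) (1,1) (1,1) (1,1).
Under Dfa, North's choice at the node after y-U-C and at the node after y-U-C-g can never be reached regardless of what South does, so varying those choices leaves every outcome unchanged.
Holding the reachable choices fixed and varying the unreachable ones freely already gives 3 × 2 = 6 equivalent strategies.
No other strategy reproduces this row, so those 6 are the full class: Dgb, Dga, Dfb, Dfa, Dkb, Dka.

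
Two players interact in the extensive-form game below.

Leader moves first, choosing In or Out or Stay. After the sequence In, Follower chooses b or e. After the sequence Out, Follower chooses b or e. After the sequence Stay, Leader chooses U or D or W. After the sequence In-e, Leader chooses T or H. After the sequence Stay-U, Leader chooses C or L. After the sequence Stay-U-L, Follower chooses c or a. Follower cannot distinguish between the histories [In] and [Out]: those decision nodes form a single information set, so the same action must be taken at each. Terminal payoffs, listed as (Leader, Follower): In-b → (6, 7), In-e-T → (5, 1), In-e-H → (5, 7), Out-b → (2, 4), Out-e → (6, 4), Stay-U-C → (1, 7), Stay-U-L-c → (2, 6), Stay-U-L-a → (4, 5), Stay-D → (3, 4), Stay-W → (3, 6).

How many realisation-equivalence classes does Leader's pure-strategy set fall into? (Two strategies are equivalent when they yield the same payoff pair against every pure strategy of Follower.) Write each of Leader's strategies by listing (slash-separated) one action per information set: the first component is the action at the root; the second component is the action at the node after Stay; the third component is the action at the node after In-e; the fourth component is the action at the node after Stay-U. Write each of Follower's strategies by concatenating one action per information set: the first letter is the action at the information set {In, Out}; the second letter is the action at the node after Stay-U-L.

Leader has 36 pure strategies: In/U/T/C, In/U/T/L, In/U/H/C, In/U/H/L, In/D/T/C, In/D/T/L, In/D/H/C, In/D/H/L, In/W/T/C, In/W/T/L, In/W/H/C, In/W/H/L, Out/U/T/C, Out/U/T/L, Out/U/H/C, Out/U/H/L, Out/D/T/C, Out/D/T/L, Out/D/H/C, Out/D/H/L, Out/W/T/C, Out/W/T/L, Out/W/H/C, Out/W/H/L, Stay/U/T/C, Stay/U/T/L, Stay/U/H/C, Stay/U/H/L, Stay/D/T/C, Stay/D/T/L, Stay/D/H/C, Stay/D/H/L, Stay/W/T/C, Stay/W/T/L, Stay/W/H/C, Stay/W/H/L. Columns: bc, ba, ec, ea.
{In/U/T/C, In/U/T/L, In/D/T/C, In/D/T/L, In/W/T/C, In/W/T/L} → row (6,7) (6,7) (5,1) (5,1)
{In/U/H/C, In/U/H/L, In/D/H/C, In/D/H/L, In/W/H/C, In/W/H/L} → row (6,7) (6,7) (5,7) (5,7)
{Out/U/T/C, Out/U/T/L, Out/U/H/C, Out/U/H/L, Out/D/T/C, Out/D/T/L, Out/D/H/C, Out/D/H/L, Out/W/T/C, Out/W/T/L, Out/W/H/C, Out/W/H/L} → row (2,4) (2,4) (6,4) (6,4)
{Stay/U/T/C, Stay/U/H/C} → row (1,7) (1,7) (1,7) (1,7)
{Stay/U/T/L, Stay/U/H/L} → row (2,6) (4,5) (2,6) (4,5)
{Stay/D/T/C, Stay/D/T/L, Stay/D/H/C, Stay/D/H/L} → row (3,4) (3,4) (3,4) (3,4)
{Stay/W/T/C, Stay/W/T/L, Stay/W/H/C, Stay/W/H/L} → row (3,6) (3,6) (3,6) (3,6)
That's 7 distinct rows out of 36 strategies.

7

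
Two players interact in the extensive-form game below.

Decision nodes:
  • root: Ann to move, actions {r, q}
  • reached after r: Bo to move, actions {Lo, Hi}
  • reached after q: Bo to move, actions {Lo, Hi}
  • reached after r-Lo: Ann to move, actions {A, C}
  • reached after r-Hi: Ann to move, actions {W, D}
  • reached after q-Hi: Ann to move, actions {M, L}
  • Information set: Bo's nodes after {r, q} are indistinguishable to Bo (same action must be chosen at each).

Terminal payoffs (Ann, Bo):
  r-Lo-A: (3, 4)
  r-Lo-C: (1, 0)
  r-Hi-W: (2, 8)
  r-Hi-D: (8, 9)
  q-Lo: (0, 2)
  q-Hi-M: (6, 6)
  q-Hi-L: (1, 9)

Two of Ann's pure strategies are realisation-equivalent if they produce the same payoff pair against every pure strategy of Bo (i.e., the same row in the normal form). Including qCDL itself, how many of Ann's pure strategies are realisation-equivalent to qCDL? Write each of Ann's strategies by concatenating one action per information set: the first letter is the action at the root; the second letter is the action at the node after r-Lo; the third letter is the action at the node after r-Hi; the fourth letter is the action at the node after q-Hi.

4

Row for qCDL (columns Lo, Hi): (0,2) (1,9).
Under qCDL, Ann's choice at the node after r-Lo and at the node after r-Hi can never be reached regardless of what Bo does, so varying those choices leaves every outcome unchanged.
Holding the reachable choices fixed and varying the unreachable ones freely already gives 2 × 2 = 4 equivalent strategies.
No other strategy reproduces this row, so those 4 are the full class: qAWL, qADL, qCWL, qCDL.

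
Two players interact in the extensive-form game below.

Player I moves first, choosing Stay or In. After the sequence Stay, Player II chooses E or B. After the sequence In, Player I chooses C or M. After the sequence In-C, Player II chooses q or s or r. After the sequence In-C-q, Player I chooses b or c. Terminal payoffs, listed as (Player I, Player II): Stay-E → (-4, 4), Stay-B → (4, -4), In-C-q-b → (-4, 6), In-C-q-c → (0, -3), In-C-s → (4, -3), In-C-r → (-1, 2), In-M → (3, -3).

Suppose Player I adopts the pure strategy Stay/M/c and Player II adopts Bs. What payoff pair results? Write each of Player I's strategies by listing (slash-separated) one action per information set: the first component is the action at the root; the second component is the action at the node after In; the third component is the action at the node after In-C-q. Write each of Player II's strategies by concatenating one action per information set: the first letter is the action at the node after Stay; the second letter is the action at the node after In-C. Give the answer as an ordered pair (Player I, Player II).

Trace the play path from the root:
  Player I plays Stay
  Player II plays B at [Stay]
→ terminal payoff (4, -4).
(Player I's choice at the node after In is never reached on this path, so it doesn't affect the outcome.)

(4, -4)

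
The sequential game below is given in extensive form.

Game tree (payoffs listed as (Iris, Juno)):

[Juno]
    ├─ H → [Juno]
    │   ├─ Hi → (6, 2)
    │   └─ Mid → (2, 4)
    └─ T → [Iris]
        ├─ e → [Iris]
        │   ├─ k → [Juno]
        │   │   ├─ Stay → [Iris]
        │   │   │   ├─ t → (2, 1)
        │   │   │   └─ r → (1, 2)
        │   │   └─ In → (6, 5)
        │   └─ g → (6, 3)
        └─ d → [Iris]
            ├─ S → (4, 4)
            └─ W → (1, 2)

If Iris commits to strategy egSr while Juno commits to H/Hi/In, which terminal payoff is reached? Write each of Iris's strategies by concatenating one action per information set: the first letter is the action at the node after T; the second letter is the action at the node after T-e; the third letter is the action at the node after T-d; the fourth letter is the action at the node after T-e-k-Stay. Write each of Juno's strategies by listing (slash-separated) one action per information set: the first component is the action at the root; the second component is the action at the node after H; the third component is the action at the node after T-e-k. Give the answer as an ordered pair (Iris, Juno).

Trace the play path from the root:
  Juno plays H
  Juno plays Hi at [H]
→ terminal payoff (6, 2).
(Iris's choice at the node after T is never reached on this path, so it doesn't affect the outcome.)

(6, 2)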